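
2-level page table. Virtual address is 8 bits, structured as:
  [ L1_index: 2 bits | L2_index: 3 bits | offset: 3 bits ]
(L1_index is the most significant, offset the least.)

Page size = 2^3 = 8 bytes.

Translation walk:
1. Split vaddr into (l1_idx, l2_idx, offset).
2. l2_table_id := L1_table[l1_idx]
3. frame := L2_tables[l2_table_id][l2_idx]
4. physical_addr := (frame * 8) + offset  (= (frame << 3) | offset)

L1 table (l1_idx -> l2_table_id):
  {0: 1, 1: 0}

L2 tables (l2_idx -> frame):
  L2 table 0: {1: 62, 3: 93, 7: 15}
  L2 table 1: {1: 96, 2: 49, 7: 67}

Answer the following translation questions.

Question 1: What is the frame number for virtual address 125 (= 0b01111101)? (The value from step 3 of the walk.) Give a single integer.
vaddr = 125: l1_idx=1, l2_idx=7
L1[1] = 0; L2[0][7] = 15

Answer: 15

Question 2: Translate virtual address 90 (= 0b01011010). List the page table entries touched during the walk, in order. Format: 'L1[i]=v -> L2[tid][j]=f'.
Answer: L1[1]=0 -> L2[0][3]=93

Derivation:
vaddr = 90 = 0b01011010
Split: l1_idx=1, l2_idx=3, offset=2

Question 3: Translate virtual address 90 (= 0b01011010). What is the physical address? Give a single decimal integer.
vaddr = 90 = 0b01011010
Split: l1_idx=1, l2_idx=3, offset=2
L1[1] = 0
L2[0][3] = 93
paddr = 93 * 8 + 2 = 746

Answer: 746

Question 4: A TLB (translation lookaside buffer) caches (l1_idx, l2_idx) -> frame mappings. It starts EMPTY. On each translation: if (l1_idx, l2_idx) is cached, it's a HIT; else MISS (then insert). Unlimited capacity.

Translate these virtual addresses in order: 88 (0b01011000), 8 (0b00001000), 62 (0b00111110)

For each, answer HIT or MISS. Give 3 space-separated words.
vaddr=88: (1,3) not in TLB -> MISS, insert
vaddr=8: (0,1) not in TLB -> MISS, insert
vaddr=62: (0,7) not in TLB -> MISS, insert

Answer: MISS MISS MISS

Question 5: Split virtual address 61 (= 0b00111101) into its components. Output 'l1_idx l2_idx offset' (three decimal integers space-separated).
Answer: 0 7 5

Derivation:
vaddr = 61 = 0b00111101
  top 2 bits -> l1_idx = 0
  next 3 bits -> l2_idx = 7
  bottom 3 bits -> offset = 5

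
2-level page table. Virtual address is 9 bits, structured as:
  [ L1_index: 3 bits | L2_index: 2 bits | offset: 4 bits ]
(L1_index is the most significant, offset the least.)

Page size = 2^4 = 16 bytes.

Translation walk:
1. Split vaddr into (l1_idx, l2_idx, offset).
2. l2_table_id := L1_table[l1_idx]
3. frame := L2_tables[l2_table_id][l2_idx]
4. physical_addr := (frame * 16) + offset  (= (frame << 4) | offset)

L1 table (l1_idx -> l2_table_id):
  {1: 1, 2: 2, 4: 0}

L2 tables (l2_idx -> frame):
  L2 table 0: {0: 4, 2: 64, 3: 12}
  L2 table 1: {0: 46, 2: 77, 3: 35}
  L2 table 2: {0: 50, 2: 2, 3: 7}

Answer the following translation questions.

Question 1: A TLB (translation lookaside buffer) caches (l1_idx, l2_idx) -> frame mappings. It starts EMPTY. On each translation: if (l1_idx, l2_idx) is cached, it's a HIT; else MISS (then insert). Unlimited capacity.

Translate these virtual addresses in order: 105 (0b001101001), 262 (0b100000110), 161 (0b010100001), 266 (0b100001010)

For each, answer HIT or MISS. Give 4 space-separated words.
Answer: MISS MISS MISS HIT

Derivation:
vaddr=105: (1,2) not in TLB -> MISS, insert
vaddr=262: (4,0) not in TLB -> MISS, insert
vaddr=161: (2,2) not in TLB -> MISS, insert
vaddr=266: (4,0) in TLB -> HIT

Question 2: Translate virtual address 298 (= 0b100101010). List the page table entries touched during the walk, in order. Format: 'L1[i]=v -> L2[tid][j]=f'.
vaddr = 298 = 0b100101010
Split: l1_idx=4, l2_idx=2, offset=10

Answer: L1[4]=0 -> L2[0][2]=64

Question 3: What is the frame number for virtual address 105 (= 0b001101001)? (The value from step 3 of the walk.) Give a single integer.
vaddr = 105: l1_idx=1, l2_idx=2
L1[1] = 1; L2[1][2] = 77

Answer: 77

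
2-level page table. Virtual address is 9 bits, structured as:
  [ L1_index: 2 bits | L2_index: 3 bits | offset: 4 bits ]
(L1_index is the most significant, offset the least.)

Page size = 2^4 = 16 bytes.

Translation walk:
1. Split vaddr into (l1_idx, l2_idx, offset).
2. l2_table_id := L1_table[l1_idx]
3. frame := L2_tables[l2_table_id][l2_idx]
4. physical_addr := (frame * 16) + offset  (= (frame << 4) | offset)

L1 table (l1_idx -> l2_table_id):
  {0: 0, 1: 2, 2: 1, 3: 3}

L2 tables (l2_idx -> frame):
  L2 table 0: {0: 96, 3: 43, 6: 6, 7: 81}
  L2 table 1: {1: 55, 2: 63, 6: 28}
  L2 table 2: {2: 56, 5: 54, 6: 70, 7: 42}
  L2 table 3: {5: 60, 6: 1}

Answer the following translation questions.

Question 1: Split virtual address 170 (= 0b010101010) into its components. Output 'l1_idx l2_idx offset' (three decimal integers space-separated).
Answer: 1 2 10

Derivation:
vaddr = 170 = 0b010101010
  top 2 bits -> l1_idx = 1
  next 3 bits -> l2_idx = 2
  bottom 4 bits -> offset = 10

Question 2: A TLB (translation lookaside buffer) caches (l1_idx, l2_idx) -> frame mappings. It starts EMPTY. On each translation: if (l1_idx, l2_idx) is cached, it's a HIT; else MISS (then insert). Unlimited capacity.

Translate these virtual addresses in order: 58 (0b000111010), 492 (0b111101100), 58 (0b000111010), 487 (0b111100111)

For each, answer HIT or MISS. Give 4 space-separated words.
Answer: MISS MISS HIT HIT

Derivation:
vaddr=58: (0,3) not in TLB -> MISS, insert
vaddr=492: (3,6) not in TLB -> MISS, insert
vaddr=58: (0,3) in TLB -> HIT
vaddr=487: (3,6) in TLB -> HIT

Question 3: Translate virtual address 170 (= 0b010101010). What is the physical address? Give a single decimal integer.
Answer: 906

Derivation:
vaddr = 170 = 0b010101010
Split: l1_idx=1, l2_idx=2, offset=10
L1[1] = 2
L2[2][2] = 56
paddr = 56 * 16 + 10 = 906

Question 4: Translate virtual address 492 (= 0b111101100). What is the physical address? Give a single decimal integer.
vaddr = 492 = 0b111101100
Split: l1_idx=3, l2_idx=6, offset=12
L1[3] = 3
L2[3][6] = 1
paddr = 1 * 16 + 12 = 28

Answer: 28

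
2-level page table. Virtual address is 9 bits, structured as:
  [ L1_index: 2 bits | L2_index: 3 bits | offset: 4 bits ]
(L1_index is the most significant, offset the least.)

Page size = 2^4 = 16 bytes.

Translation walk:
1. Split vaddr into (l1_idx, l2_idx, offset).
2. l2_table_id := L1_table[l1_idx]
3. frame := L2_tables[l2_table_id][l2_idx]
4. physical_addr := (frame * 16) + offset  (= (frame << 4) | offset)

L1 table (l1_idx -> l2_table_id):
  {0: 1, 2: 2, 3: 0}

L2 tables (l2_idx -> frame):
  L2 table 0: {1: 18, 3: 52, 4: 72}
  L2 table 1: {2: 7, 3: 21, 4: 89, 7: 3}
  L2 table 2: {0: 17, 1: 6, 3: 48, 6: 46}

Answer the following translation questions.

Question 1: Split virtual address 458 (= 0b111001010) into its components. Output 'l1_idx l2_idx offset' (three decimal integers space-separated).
vaddr = 458 = 0b111001010
  top 2 bits -> l1_idx = 3
  next 3 bits -> l2_idx = 4
  bottom 4 bits -> offset = 10

Answer: 3 4 10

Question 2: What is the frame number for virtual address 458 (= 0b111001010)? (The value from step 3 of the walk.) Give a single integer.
vaddr = 458: l1_idx=3, l2_idx=4
L1[3] = 0; L2[0][4] = 72

Answer: 72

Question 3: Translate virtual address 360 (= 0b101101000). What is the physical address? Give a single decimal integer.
vaddr = 360 = 0b101101000
Split: l1_idx=2, l2_idx=6, offset=8
L1[2] = 2
L2[2][6] = 46
paddr = 46 * 16 + 8 = 744

Answer: 744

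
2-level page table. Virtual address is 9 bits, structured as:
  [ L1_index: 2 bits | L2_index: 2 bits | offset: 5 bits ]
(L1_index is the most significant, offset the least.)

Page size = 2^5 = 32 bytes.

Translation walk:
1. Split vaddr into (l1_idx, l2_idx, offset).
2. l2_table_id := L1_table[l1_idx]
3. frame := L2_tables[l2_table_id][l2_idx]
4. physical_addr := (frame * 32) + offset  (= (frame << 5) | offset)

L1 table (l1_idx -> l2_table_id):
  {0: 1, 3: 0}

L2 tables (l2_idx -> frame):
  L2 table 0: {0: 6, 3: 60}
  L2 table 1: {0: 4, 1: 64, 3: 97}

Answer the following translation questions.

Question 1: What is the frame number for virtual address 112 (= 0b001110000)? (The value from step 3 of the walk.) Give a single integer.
Answer: 97

Derivation:
vaddr = 112: l1_idx=0, l2_idx=3
L1[0] = 1; L2[1][3] = 97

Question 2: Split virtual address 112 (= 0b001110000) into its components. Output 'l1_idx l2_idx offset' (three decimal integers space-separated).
vaddr = 112 = 0b001110000
  top 2 bits -> l1_idx = 0
  next 2 bits -> l2_idx = 3
  bottom 5 bits -> offset = 16

Answer: 0 3 16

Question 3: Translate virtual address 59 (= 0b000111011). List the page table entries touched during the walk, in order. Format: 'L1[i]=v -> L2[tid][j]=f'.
Answer: L1[0]=1 -> L2[1][1]=64

Derivation:
vaddr = 59 = 0b000111011
Split: l1_idx=0, l2_idx=1, offset=27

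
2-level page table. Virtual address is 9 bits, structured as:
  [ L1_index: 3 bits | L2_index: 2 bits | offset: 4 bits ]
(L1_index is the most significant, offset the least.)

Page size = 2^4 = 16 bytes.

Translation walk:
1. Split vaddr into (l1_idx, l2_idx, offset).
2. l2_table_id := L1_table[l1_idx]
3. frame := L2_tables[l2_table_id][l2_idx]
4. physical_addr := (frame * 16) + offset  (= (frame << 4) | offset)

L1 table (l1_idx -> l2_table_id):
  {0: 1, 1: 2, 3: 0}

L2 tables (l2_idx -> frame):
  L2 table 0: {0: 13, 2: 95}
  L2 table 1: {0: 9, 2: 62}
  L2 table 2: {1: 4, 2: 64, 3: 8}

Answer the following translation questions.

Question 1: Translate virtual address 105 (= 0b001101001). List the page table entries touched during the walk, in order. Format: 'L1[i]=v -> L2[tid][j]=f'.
vaddr = 105 = 0b001101001
Split: l1_idx=1, l2_idx=2, offset=9

Answer: L1[1]=2 -> L2[2][2]=64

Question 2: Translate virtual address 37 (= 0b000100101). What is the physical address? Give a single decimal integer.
vaddr = 37 = 0b000100101
Split: l1_idx=0, l2_idx=2, offset=5
L1[0] = 1
L2[1][2] = 62
paddr = 62 * 16 + 5 = 997

Answer: 997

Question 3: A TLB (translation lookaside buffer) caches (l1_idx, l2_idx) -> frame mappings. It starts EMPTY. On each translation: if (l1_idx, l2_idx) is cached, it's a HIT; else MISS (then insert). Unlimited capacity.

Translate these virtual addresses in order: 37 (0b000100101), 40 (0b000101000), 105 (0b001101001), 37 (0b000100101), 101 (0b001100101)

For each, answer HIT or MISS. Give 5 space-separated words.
Answer: MISS HIT MISS HIT HIT

Derivation:
vaddr=37: (0,2) not in TLB -> MISS, insert
vaddr=40: (0,2) in TLB -> HIT
vaddr=105: (1,2) not in TLB -> MISS, insert
vaddr=37: (0,2) in TLB -> HIT
vaddr=101: (1,2) in TLB -> HIT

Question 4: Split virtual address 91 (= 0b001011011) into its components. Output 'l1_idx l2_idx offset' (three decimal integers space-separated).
Answer: 1 1 11

Derivation:
vaddr = 91 = 0b001011011
  top 3 bits -> l1_idx = 1
  next 2 bits -> l2_idx = 1
  bottom 4 bits -> offset = 11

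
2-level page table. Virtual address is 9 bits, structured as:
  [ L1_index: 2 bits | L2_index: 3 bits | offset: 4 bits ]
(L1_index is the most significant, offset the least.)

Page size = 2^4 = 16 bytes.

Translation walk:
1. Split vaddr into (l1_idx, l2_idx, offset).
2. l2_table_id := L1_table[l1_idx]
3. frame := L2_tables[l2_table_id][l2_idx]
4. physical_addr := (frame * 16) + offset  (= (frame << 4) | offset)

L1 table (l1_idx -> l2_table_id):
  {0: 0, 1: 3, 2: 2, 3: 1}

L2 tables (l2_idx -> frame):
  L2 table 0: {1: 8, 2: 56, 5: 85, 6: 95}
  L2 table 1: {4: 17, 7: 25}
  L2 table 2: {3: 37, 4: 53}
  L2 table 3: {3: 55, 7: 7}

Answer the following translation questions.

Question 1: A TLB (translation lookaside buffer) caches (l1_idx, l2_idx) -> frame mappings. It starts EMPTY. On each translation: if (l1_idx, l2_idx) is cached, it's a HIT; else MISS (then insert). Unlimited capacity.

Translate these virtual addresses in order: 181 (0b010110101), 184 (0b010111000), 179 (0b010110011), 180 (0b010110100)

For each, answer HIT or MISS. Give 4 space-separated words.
vaddr=181: (1,3) not in TLB -> MISS, insert
vaddr=184: (1,3) in TLB -> HIT
vaddr=179: (1,3) in TLB -> HIT
vaddr=180: (1,3) in TLB -> HIT

Answer: MISS HIT HIT HIT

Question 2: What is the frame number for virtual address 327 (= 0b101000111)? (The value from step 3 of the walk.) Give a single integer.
Answer: 53

Derivation:
vaddr = 327: l1_idx=2, l2_idx=4
L1[2] = 2; L2[2][4] = 53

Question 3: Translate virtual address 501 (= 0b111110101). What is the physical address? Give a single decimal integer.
vaddr = 501 = 0b111110101
Split: l1_idx=3, l2_idx=7, offset=5
L1[3] = 1
L2[1][7] = 25
paddr = 25 * 16 + 5 = 405

Answer: 405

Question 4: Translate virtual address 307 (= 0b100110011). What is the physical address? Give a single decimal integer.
Answer: 595

Derivation:
vaddr = 307 = 0b100110011
Split: l1_idx=2, l2_idx=3, offset=3
L1[2] = 2
L2[2][3] = 37
paddr = 37 * 16 + 3 = 595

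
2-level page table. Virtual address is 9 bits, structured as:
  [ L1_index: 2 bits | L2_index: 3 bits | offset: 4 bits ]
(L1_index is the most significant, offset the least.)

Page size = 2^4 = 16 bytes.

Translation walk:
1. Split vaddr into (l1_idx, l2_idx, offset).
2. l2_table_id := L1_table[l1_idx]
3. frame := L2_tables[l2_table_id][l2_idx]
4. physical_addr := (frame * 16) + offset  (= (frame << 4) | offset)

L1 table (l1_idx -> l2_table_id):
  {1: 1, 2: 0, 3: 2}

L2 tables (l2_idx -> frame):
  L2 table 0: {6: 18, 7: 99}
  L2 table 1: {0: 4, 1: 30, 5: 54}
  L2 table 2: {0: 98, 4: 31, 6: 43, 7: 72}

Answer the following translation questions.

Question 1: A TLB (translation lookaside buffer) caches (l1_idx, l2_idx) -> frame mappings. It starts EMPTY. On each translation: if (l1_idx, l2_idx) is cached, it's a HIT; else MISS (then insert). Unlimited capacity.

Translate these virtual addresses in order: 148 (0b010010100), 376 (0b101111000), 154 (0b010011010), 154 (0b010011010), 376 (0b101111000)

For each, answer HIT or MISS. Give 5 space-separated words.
Answer: MISS MISS HIT HIT HIT

Derivation:
vaddr=148: (1,1) not in TLB -> MISS, insert
vaddr=376: (2,7) not in TLB -> MISS, insert
vaddr=154: (1,1) in TLB -> HIT
vaddr=154: (1,1) in TLB -> HIT
vaddr=376: (2,7) in TLB -> HIT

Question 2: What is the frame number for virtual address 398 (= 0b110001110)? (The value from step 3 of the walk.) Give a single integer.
Answer: 98

Derivation:
vaddr = 398: l1_idx=3, l2_idx=0
L1[3] = 2; L2[2][0] = 98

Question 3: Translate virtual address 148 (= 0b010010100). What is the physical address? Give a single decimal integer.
Answer: 484

Derivation:
vaddr = 148 = 0b010010100
Split: l1_idx=1, l2_idx=1, offset=4
L1[1] = 1
L2[1][1] = 30
paddr = 30 * 16 + 4 = 484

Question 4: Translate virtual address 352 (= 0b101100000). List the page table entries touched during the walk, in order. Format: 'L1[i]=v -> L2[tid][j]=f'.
vaddr = 352 = 0b101100000
Split: l1_idx=2, l2_idx=6, offset=0

Answer: L1[2]=0 -> L2[0][6]=18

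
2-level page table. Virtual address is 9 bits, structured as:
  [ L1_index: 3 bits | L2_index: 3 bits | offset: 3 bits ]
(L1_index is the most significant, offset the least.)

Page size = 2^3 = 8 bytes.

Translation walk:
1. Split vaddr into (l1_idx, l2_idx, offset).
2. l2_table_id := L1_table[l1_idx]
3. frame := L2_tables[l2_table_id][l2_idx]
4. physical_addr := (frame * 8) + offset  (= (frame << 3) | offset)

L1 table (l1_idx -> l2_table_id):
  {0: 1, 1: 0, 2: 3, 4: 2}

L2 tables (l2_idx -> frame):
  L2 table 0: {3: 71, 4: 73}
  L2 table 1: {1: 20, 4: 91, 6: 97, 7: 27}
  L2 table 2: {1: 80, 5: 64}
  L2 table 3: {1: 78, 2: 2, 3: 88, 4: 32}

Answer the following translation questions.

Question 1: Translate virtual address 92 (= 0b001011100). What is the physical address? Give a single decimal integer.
Answer: 572

Derivation:
vaddr = 92 = 0b001011100
Split: l1_idx=1, l2_idx=3, offset=4
L1[1] = 0
L2[0][3] = 71
paddr = 71 * 8 + 4 = 572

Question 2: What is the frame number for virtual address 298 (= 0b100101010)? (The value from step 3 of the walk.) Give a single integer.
vaddr = 298: l1_idx=4, l2_idx=5
L1[4] = 2; L2[2][5] = 64

Answer: 64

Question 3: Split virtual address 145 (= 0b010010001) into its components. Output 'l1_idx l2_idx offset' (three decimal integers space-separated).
vaddr = 145 = 0b010010001
  top 3 bits -> l1_idx = 2
  next 3 bits -> l2_idx = 2
  bottom 3 bits -> offset = 1

Answer: 2 2 1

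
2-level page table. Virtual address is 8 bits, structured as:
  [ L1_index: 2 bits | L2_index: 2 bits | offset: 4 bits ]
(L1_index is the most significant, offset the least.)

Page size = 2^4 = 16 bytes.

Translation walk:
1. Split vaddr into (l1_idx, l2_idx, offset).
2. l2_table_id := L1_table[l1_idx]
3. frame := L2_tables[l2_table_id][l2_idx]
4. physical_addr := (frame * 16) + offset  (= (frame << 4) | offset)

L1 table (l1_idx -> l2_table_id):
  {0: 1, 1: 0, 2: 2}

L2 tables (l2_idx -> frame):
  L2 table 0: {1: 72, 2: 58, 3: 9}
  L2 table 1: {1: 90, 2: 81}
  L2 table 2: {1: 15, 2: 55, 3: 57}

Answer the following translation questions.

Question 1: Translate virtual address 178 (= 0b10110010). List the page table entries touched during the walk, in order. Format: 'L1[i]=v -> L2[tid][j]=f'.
Answer: L1[2]=2 -> L2[2][3]=57

Derivation:
vaddr = 178 = 0b10110010
Split: l1_idx=2, l2_idx=3, offset=2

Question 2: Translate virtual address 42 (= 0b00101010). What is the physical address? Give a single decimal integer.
vaddr = 42 = 0b00101010
Split: l1_idx=0, l2_idx=2, offset=10
L1[0] = 1
L2[1][2] = 81
paddr = 81 * 16 + 10 = 1306

Answer: 1306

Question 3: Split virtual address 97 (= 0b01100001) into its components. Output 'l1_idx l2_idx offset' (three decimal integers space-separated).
vaddr = 97 = 0b01100001
  top 2 bits -> l1_idx = 1
  next 2 bits -> l2_idx = 2
  bottom 4 bits -> offset = 1

Answer: 1 2 1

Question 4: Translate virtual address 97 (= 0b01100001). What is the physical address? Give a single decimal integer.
vaddr = 97 = 0b01100001
Split: l1_idx=1, l2_idx=2, offset=1
L1[1] = 0
L2[0][2] = 58
paddr = 58 * 16 + 1 = 929

Answer: 929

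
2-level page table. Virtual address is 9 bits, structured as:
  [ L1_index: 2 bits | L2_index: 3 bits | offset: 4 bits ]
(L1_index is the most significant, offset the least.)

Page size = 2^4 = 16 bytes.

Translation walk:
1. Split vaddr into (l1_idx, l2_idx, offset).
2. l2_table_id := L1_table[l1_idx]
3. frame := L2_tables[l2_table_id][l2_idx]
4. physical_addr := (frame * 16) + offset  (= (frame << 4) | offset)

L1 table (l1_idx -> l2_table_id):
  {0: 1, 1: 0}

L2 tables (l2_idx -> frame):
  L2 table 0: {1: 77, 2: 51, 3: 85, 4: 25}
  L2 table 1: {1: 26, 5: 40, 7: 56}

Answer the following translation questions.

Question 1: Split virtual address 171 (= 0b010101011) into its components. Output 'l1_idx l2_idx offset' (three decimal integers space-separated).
Answer: 1 2 11

Derivation:
vaddr = 171 = 0b010101011
  top 2 bits -> l1_idx = 1
  next 3 bits -> l2_idx = 2
  bottom 4 bits -> offset = 11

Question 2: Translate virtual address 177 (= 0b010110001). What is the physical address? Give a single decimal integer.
Answer: 1361

Derivation:
vaddr = 177 = 0b010110001
Split: l1_idx=1, l2_idx=3, offset=1
L1[1] = 0
L2[0][3] = 85
paddr = 85 * 16 + 1 = 1361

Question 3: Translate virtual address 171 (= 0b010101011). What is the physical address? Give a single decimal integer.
vaddr = 171 = 0b010101011
Split: l1_idx=1, l2_idx=2, offset=11
L1[1] = 0
L2[0][2] = 51
paddr = 51 * 16 + 11 = 827

Answer: 827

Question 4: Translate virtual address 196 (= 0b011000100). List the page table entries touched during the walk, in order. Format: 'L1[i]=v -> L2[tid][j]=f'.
vaddr = 196 = 0b011000100
Split: l1_idx=1, l2_idx=4, offset=4

Answer: L1[1]=0 -> L2[0][4]=25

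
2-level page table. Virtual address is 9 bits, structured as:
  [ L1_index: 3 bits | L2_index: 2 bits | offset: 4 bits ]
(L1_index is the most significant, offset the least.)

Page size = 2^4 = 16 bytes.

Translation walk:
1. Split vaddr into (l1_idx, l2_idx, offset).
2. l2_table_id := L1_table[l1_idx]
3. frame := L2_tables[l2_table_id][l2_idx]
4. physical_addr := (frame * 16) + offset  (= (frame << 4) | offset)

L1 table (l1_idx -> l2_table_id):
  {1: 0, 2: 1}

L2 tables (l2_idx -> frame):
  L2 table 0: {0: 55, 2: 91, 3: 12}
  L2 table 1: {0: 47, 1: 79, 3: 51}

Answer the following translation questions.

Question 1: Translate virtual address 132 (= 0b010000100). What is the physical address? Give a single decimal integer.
vaddr = 132 = 0b010000100
Split: l1_idx=2, l2_idx=0, offset=4
L1[2] = 1
L2[1][0] = 47
paddr = 47 * 16 + 4 = 756

Answer: 756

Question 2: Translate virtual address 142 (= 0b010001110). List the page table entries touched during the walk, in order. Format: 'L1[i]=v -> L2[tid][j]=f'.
vaddr = 142 = 0b010001110
Split: l1_idx=2, l2_idx=0, offset=14

Answer: L1[2]=1 -> L2[1][0]=47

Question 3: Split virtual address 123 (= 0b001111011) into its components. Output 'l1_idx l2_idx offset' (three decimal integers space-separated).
vaddr = 123 = 0b001111011
  top 3 bits -> l1_idx = 1
  next 2 bits -> l2_idx = 3
  bottom 4 bits -> offset = 11

Answer: 1 3 11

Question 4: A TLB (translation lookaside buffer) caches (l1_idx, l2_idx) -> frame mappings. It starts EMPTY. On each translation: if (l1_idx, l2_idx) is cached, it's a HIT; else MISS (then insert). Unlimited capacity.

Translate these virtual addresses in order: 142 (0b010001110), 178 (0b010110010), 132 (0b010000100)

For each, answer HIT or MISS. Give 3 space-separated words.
vaddr=142: (2,0) not in TLB -> MISS, insert
vaddr=178: (2,3) not in TLB -> MISS, insert
vaddr=132: (2,0) in TLB -> HIT

Answer: MISS MISS HIT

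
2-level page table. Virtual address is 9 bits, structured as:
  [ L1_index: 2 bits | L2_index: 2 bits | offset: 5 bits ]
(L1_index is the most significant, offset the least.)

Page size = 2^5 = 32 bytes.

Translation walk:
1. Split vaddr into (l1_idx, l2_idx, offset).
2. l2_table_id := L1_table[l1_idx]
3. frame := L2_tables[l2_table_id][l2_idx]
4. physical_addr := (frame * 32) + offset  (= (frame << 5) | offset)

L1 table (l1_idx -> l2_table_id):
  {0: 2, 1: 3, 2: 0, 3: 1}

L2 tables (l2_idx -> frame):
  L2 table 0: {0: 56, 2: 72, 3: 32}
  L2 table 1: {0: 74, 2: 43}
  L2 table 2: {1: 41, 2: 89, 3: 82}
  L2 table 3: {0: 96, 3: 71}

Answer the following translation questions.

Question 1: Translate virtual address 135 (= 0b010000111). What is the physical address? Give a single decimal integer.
vaddr = 135 = 0b010000111
Split: l1_idx=1, l2_idx=0, offset=7
L1[1] = 3
L2[3][0] = 96
paddr = 96 * 32 + 7 = 3079

Answer: 3079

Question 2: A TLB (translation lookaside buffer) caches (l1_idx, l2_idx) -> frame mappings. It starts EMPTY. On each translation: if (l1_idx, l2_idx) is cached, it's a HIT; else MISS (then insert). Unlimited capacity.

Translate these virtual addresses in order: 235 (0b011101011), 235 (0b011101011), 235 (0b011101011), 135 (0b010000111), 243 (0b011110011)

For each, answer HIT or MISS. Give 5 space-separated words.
Answer: MISS HIT HIT MISS HIT

Derivation:
vaddr=235: (1,3) not in TLB -> MISS, insert
vaddr=235: (1,3) in TLB -> HIT
vaddr=235: (1,3) in TLB -> HIT
vaddr=135: (1,0) not in TLB -> MISS, insert
vaddr=243: (1,3) in TLB -> HIT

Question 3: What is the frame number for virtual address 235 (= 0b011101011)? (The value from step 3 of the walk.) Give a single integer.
vaddr = 235: l1_idx=1, l2_idx=3
L1[1] = 3; L2[3][3] = 71

Answer: 71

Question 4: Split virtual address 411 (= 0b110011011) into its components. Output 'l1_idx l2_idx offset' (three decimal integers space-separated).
Answer: 3 0 27

Derivation:
vaddr = 411 = 0b110011011
  top 2 bits -> l1_idx = 3
  next 2 bits -> l2_idx = 0
  bottom 5 bits -> offset = 27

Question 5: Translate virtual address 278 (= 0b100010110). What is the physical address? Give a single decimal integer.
Answer: 1814

Derivation:
vaddr = 278 = 0b100010110
Split: l1_idx=2, l2_idx=0, offset=22
L1[2] = 0
L2[0][0] = 56
paddr = 56 * 32 + 22 = 1814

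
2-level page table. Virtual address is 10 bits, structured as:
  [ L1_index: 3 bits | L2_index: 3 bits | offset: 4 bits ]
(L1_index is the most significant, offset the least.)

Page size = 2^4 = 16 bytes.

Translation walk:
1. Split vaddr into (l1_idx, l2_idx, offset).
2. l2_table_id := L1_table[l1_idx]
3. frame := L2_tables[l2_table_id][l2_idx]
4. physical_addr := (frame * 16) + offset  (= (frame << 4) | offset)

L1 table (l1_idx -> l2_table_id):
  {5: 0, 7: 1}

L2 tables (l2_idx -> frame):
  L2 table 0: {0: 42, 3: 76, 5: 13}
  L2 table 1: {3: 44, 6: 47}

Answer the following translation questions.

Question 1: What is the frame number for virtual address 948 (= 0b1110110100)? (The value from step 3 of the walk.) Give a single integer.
vaddr = 948: l1_idx=7, l2_idx=3
L1[7] = 1; L2[1][3] = 44

Answer: 44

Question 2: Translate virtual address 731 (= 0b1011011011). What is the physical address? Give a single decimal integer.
Answer: 219

Derivation:
vaddr = 731 = 0b1011011011
Split: l1_idx=5, l2_idx=5, offset=11
L1[5] = 0
L2[0][5] = 13
paddr = 13 * 16 + 11 = 219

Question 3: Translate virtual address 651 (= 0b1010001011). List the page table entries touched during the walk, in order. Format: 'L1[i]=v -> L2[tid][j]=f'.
vaddr = 651 = 0b1010001011
Split: l1_idx=5, l2_idx=0, offset=11

Answer: L1[5]=0 -> L2[0][0]=42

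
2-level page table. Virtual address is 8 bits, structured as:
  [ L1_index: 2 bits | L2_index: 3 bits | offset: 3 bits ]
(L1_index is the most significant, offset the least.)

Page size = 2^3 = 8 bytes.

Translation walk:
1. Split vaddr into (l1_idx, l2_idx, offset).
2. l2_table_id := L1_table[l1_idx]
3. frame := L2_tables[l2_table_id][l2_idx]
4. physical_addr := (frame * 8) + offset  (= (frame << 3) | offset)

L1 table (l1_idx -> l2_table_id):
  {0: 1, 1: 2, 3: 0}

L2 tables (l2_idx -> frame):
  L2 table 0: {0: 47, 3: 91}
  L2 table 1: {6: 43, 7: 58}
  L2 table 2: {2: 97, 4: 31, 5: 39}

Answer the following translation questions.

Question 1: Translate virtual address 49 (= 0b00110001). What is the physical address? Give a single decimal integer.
vaddr = 49 = 0b00110001
Split: l1_idx=0, l2_idx=6, offset=1
L1[0] = 1
L2[1][6] = 43
paddr = 43 * 8 + 1 = 345

Answer: 345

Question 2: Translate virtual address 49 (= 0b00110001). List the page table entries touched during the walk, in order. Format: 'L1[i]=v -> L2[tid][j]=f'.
Answer: L1[0]=1 -> L2[1][6]=43

Derivation:
vaddr = 49 = 0b00110001
Split: l1_idx=0, l2_idx=6, offset=1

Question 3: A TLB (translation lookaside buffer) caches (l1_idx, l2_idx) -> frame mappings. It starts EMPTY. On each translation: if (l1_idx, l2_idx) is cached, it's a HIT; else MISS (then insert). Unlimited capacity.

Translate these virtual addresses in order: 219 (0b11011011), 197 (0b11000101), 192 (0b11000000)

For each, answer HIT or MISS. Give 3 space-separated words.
Answer: MISS MISS HIT

Derivation:
vaddr=219: (3,3) not in TLB -> MISS, insert
vaddr=197: (3,0) not in TLB -> MISS, insert
vaddr=192: (3,0) in TLB -> HIT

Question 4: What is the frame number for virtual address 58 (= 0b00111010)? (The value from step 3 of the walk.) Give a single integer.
vaddr = 58: l1_idx=0, l2_idx=7
L1[0] = 1; L2[1][7] = 58

Answer: 58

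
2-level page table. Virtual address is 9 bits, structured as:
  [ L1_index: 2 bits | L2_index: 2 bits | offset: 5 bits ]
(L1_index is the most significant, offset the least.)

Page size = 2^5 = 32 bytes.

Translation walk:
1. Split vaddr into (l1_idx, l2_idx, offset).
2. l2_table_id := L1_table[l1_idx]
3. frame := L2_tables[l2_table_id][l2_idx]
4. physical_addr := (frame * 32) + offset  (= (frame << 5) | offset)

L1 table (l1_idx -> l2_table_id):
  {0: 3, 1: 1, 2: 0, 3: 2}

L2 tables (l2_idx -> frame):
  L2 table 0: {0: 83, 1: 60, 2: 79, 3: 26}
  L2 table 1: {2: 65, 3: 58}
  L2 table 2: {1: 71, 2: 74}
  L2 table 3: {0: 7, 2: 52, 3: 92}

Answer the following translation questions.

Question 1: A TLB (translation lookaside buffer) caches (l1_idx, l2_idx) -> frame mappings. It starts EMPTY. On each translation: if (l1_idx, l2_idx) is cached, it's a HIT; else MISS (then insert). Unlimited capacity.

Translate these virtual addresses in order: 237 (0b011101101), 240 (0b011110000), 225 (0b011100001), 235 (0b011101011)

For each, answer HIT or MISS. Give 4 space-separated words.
vaddr=237: (1,3) not in TLB -> MISS, insert
vaddr=240: (1,3) in TLB -> HIT
vaddr=225: (1,3) in TLB -> HIT
vaddr=235: (1,3) in TLB -> HIT

Answer: MISS HIT HIT HIT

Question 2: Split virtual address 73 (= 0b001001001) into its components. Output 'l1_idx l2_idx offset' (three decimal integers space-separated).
vaddr = 73 = 0b001001001
  top 2 bits -> l1_idx = 0
  next 2 bits -> l2_idx = 2
  bottom 5 bits -> offset = 9

Answer: 0 2 9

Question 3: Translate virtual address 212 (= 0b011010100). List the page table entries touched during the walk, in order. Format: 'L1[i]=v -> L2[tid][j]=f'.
Answer: L1[1]=1 -> L2[1][2]=65

Derivation:
vaddr = 212 = 0b011010100
Split: l1_idx=1, l2_idx=2, offset=20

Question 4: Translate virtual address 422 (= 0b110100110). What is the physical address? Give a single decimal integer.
Answer: 2278

Derivation:
vaddr = 422 = 0b110100110
Split: l1_idx=3, l2_idx=1, offset=6
L1[3] = 2
L2[2][1] = 71
paddr = 71 * 32 + 6 = 2278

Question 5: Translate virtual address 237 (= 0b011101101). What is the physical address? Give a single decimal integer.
vaddr = 237 = 0b011101101
Split: l1_idx=1, l2_idx=3, offset=13
L1[1] = 1
L2[1][3] = 58
paddr = 58 * 32 + 13 = 1869

Answer: 1869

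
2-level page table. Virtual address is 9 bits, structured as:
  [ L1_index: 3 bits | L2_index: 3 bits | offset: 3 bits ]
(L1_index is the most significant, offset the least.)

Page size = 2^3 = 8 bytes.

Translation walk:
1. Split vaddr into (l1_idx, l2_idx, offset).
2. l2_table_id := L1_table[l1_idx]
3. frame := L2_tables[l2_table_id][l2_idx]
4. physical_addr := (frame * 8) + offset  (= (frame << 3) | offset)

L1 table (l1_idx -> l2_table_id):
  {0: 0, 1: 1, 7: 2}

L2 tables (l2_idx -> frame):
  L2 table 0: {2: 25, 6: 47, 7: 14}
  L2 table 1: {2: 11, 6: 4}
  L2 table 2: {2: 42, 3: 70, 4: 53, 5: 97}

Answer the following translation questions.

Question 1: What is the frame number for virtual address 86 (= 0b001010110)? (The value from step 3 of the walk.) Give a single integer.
Answer: 11

Derivation:
vaddr = 86: l1_idx=1, l2_idx=2
L1[1] = 1; L2[1][2] = 11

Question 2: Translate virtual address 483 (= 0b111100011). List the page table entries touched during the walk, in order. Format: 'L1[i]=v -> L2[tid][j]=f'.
vaddr = 483 = 0b111100011
Split: l1_idx=7, l2_idx=4, offset=3

Answer: L1[7]=2 -> L2[2][4]=53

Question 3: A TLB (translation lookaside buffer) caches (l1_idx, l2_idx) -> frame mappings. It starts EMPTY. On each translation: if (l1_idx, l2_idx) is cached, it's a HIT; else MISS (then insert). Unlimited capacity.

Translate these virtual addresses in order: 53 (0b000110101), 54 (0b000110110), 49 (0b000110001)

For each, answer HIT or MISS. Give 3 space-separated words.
vaddr=53: (0,6) not in TLB -> MISS, insert
vaddr=54: (0,6) in TLB -> HIT
vaddr=49: (0,6) in TLB -> HIT

Answer: MISS HIT HIT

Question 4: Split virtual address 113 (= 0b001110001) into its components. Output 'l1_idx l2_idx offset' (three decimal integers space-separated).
vaddr = 113 = 0b001110001
  top 3 bits -> l1_idx = 1
  next 3 bits -> l2_idx = 6
  bottom 3 bits -> offset = 1

Answer: 1 6 1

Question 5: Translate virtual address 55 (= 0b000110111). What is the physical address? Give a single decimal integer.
vaddr = 55 = 0b000110111
Split: l1_idx=0, l2_idx=6, offset=7
L1[0] = 0
L2[0][6] = 47
paddr = 47 * 8 + 7 = 383

Answer: 383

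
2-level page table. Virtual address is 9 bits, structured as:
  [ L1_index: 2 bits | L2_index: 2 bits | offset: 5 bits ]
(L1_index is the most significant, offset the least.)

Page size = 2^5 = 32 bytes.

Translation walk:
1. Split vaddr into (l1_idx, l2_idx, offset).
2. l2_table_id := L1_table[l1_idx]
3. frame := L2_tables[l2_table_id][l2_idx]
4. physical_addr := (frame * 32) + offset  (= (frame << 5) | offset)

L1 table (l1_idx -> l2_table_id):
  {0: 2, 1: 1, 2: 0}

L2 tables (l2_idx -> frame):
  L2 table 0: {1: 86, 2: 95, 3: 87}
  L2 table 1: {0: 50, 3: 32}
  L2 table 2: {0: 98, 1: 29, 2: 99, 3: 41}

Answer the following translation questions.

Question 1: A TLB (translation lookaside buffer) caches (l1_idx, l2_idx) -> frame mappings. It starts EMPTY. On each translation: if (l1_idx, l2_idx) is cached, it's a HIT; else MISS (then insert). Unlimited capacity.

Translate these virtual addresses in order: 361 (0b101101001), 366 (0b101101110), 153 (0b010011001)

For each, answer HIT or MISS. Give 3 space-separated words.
vaddr=361: (2,3) not in TLB -> MISS, insert
vaddr=366: (2,3) in TLB -> HIT
vaddr=153: (1,0) not in TLB -> MISS, insert

Answer: MISS HIT MISS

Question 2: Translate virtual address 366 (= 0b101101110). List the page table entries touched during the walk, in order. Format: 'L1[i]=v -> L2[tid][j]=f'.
Answer: L1[2]=0 -> L2[0][3]=87

Derivation:
vaddr = 366 = 0b101101110
Split: l1_idx=2, l2_idx=3, offset=14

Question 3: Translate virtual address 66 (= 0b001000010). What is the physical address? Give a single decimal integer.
vaddr = 66 = 0b001000010
Split: l1_idx=0, l2_idx=2, offset=2
L1[0] = 2
L2[2][2] = 99
paddr = 99 * 32 + 2 = 3170

Answer: 3170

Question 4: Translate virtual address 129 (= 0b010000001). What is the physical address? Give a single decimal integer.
Answer: 1601

Derivation:
vaddr = 129 = 0b010000001
Split: l1_idx=1, l2_idx=0, offset=1
L1[1] = 1
L2[1][0] = 50
paddr = 50 * 32 + 1 = 1601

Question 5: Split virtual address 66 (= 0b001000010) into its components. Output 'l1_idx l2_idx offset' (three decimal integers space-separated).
Answer: 0 2 2

Derivation:
vaddr = 66 = 0b001000010
  top 2 bits -> l1_idx = 0
  next 2 bits -> l2_idx = 2
  bottom 5 bits -> offset = 2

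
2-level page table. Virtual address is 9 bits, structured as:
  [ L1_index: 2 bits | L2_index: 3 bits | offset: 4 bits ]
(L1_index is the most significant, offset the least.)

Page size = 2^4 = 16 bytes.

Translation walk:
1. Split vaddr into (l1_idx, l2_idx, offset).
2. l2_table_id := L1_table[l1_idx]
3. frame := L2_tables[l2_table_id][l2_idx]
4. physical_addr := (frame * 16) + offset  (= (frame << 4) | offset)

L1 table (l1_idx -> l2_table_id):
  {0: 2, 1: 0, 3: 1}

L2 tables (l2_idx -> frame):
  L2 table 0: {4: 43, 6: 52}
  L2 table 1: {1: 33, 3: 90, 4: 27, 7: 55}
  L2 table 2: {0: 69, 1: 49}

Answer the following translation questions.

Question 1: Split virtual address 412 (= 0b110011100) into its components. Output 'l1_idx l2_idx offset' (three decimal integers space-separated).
vaddr = 412 = 0b110011100
  top 2 bits -> l1_idx = 3
  next 3 bits -> l2_idx = 1
  bottom 4 bits -> offset = 12

Answer: 3 1 12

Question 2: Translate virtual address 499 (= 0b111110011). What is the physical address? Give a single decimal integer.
Answer: 883

Derivation:
vaddr = 499 = 0b111110011
Split: l1_idx=3, l2_idx=7, offset=3
L1[3] = 1
L2[1][7] = 55
paddr = 55 * 16 + 3 = 883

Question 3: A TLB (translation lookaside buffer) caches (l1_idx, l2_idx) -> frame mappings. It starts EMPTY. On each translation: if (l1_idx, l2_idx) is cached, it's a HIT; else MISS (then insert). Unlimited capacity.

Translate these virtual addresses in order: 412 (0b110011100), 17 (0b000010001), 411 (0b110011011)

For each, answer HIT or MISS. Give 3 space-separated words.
vaddr=412: (3,1) not in TLB -> MISS, insert
vaddr=17: (0,1) not in TLB -> MISS, insert
vaddr=411: (3,1) in TLB -> HIT

Answer: MISS MISS HIT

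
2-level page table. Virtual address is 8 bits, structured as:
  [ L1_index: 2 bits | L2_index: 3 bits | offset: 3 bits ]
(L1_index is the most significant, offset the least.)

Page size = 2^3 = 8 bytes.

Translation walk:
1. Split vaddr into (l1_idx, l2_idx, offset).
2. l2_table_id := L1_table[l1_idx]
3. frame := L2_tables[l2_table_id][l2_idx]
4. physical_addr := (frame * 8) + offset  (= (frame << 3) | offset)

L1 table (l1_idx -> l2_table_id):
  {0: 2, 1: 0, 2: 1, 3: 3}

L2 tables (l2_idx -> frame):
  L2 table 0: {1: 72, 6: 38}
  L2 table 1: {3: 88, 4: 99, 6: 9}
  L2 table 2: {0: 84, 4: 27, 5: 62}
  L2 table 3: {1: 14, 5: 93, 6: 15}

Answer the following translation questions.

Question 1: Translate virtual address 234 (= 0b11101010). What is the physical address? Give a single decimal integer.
vaddr = 234 = 0b11101010
Split: l1_idx=3, l2_idx=5, offset=2
L1[3] = 3
L2[3][5] = 93
paddr = 93 * 8 + 2 = 746

Answer: 746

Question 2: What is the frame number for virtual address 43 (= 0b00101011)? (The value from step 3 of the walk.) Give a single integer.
Answer: 62

Derivation:
vaddr = 43: l1_idx=0, l2_idx=5
L1[0] = 2; L2[2][5] = 62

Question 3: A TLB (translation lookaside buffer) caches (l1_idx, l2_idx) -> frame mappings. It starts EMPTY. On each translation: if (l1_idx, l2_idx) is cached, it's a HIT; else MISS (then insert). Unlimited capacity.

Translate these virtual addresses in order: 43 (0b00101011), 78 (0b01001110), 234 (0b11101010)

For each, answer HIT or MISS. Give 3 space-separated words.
Answer: MISS MISS MISS

Derivation:
vaddr=43: (0,5) not in TLB -> MISS, insert
vaddr=78: (1,1) not in TLB -> MISS, insert
vaddr=234: (3,5) not in TLB -> MISS, insert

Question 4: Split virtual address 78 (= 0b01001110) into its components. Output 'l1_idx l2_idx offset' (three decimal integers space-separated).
vaddr = 78 = 0b01001110
  top 2 bits -> l1_idx = 1
  next 3 bits -> l2_idx = 1
  bottom 3 bits -> offset = 6

Answer: 1 1 6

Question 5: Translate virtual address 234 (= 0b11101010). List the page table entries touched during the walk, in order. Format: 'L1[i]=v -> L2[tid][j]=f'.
Answer: L1[3]=3 -> L2[3][5]=93

Derivation:
vaddr = 234 = 0b11101010
Split: l1_idx=3, l2_idx=5, offset=2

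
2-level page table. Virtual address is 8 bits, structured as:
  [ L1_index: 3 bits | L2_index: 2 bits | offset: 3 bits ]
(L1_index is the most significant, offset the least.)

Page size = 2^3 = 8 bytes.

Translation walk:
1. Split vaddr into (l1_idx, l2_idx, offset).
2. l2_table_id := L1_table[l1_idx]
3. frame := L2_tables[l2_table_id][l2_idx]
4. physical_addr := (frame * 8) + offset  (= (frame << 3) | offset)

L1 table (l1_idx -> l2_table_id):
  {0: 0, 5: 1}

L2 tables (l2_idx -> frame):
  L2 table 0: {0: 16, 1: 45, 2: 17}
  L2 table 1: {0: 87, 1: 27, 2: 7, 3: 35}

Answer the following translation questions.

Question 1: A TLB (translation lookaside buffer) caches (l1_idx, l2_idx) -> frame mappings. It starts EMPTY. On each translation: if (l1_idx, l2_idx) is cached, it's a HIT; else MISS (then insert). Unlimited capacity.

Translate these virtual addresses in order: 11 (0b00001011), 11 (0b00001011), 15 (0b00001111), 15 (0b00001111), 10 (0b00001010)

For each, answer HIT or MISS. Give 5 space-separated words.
Answer: MISS HIT HIT HIT HIT

Derivation:
vaddr=11: (0,1) not in TLB -> MISS, insert
vaddr=11: (0,1) in TLB -> HIT
vaddr=15: (0,1) in TLB -> HIT
vaddr=15: (0,1) in TLB -> HIT
vaddr=10: (0,1) in TLB -> HIT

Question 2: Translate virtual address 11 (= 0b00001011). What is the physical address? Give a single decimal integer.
vaddr = 11 = 0b00001011
Split: l1_idx=0, l2_idx=1, offset=3
L1[0] = 0
L2[0][1] = 45
paddr = 45 * 8 + 3 = 363

Answer: 363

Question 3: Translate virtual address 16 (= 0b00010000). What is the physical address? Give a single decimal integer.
Answer: 136

Derivation:
vaddr = 16 = 0b00010000
Split: l1_idx=0, l2_idx=2, offset=0
L1[0] = 0
L2[0][2] = 17
paddr = 17 * 8 + 0 = 136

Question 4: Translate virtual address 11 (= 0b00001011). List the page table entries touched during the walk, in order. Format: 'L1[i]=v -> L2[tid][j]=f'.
Answer: L1[0]=0 -> L2[0][1]=45

Derivation:
vaddr = 11 = 0b00001011
Split: l1_idx=0, l2_idx=1, offset=3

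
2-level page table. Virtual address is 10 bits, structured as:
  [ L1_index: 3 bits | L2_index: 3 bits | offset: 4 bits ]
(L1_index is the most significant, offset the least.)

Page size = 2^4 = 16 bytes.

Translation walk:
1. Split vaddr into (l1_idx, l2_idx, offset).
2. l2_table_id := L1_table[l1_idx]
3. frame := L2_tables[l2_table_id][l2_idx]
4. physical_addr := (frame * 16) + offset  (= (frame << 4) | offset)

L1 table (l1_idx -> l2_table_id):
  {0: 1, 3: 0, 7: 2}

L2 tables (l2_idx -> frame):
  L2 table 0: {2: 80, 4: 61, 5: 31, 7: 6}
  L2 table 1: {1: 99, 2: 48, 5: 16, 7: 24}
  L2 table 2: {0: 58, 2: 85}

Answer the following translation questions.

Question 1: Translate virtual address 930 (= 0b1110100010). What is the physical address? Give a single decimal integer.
vaddr = 930 = 0b1110100010
Split: l1_idx=7, l2_idx=2, offset=2
L1[7] = 2
L2[2][2] = 85
paddr = 85 * 16 + 2 = 1362

Answer: 1362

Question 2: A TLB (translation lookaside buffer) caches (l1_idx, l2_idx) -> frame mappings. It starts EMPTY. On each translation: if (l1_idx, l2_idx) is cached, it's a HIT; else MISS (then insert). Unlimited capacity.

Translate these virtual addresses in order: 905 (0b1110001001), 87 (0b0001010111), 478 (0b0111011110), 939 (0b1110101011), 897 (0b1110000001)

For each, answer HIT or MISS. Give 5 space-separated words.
Answer: MISS MISS MISS MISS HIT

Derivation:
vaddr=905: (7,0) not in TLB -> MISS, insert
vaddr=87: (0,5) not in TLB -> MISS, insert
vaddr=478: (3,5) not in TLB -> MISS, insert
vaddr=939: (7,2) not in TLB -> MISS, insert
vaddr=897: (7,0) in TLB -> HIT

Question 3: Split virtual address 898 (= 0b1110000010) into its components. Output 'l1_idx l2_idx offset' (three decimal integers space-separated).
Answer: 7 0 2

Derivation:
vaddr = 898 = 0b1110000010
  top 3 bits -> l1_idx = 7
  next 3 bits -> l2_idx = 0
  bottom 4 bits -> offset = 2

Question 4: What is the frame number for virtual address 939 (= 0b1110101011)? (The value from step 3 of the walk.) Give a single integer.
Answer: 85

Derivation:
vaddr = 939: l1_idx=7, l2_idx=2
L1[7] = 2; L2[2][2] = 85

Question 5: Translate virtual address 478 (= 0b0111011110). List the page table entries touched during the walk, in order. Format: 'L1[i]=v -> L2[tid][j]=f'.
vaddr = 478 = 0b0111011110
Split: l1_idx=3, l2_idx=5, offset=14

Answer: L1[3]=0 -> L2[0][5]=31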